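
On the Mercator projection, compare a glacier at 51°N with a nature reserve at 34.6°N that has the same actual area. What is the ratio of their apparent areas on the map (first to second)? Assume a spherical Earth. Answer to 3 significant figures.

1.71

Mercator areal scale is sec²φ.
At 51°: sec²(51°) = 1/0.6293² = 2.525.
At 34.6°: sec²(34.6°) = 1/0.8231² = 1.476.
Ratio = 2.525/1.476 = cos²(34.6°)/cos²(51°) ≈ 1.71.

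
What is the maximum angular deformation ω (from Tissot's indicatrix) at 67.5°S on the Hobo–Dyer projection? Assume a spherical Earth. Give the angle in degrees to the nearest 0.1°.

Hobo–Dyer is a cylindrical equal-area projection with standard parallels at ±37.5°. For cylindrical equal-area with standard parallel φ₀, h = cos φ / cos φ₀ and k = cos φ₀ / cos φ, so h·k = 1.
At 67.5°: h = 0.4824, k = 2.073; principal scales a = 2.073, b = 0.4824.
sin(ω/2) = (a − b)/(a + b) = 1.591/2.555 = 0.6225, so ω = 2 arcsin(0.6225) ≈ 77.0°.

77.0°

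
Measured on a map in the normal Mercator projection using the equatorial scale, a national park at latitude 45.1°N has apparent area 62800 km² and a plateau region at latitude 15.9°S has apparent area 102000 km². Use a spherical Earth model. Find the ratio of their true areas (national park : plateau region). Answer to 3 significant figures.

Since Mercator area scale is 1/cos²φ, the true area equals the apparent area multiplied by cos²φ.
True area of national park: 62800 × cos²(45.1°) = 62800 × 0.4983 = 31290 km².
True area of plateau region: 102000 × cos²(15.9°) = 102000 × 0.9249 = 94340 km².
Ratio = 31290 / 94340 ≈ 0.332.

0.332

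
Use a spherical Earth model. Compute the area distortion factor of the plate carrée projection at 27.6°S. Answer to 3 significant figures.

1.13

In the plate carrée (x = Rλ, y = Rφ), meridians are true-scale (h = 1) and parallels are stretched by k = sec φ.
Areal scale = h·k = 1 × sec φ; at 27.6°, h = 1.000, k = 1.128, so h·k = 1.128.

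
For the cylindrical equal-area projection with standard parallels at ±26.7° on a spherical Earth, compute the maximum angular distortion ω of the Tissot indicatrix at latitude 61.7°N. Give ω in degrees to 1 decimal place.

Cylindrical equal-area (φ₀ = 26.7°): h = cos φ / cos 26.7° along meridians, k = cos 26.7° / cos φ along parallels; h·k = 1.
At 61.7°: h = 0.5307, k = 1.884; principal scales a = 1.884, b = 0.5307.
sin(ω/2) = (a − b)/(a + b) = 1.354/2.415 = 0.5605, so ω = 2 arcsin(0.5605) ≈ 68.2°.

68.2°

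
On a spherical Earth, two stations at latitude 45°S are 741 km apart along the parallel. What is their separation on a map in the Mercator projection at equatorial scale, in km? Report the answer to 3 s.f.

The Mercator projection is conformal; its linear scale factor is the same in every direction and equals sec φ = 1/cos φ.
Along the parallel, k = sec 45° = 1/0.7071 = 1.414.
Map distance = 741 × 1.414 ≈ 1050 km.

1050 km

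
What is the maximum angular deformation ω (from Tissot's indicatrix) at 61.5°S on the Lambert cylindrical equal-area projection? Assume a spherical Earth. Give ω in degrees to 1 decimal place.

The Lambert cylindrical equal-area projection is the cylindrical equal-area projection with its standard parallel at the equator (φ₀ = 0). A cylindrical equal-area projection with standard parallel φ₀ has meridian scale h = cos φ / cos φ₀ and parallel scale k = cos φ₀ / cos φ (so areas are preserved, h·k = 1).
At 61.5°: h = 0.4772, k = 2.096; principal scales a = 2.096, b = 0.4772.
sin(ω/2) = (a − b)/(a + b) = 1.619/2.573 = 0.6291, so ω = 2 arcsin(0.6291) ≈ 78.0°.

78.0°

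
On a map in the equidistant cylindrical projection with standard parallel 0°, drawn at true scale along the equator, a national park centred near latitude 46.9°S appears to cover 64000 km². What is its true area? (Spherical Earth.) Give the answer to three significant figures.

For the equirectangular projection with φ₀ = 0 (plate carrée), h = 1 along meridians and k = sec φ along parallels.
Areal scale = h·k = 1 × sec φ; at 46.9°, h = 1.000, k = 1.464, so h·k = 1.464.
True area = apparent / (areal scale) = 64000 / 1.464 ≈ 43700 km².

43700 km²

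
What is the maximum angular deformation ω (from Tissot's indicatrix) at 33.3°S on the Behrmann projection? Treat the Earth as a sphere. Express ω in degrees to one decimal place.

Behrmann is a cylindrical equal-area projection with standard parallels at ±30°. For cylindrical equal-area with standard parallel φ₀, h = cos φ / cos φ₀ and k = cos φ₀ / cos φ, so h·k = 1.
At 33.3°: h = 0.9651, k = 1.036; principal scales a = 1.036, b = 0.9651.
sin(ω/2) = (a − b)/(a + b) = 0.07105/2.001 = 0.03550, so ω = 2 arcsin(0.03550) ≈ 4.1°.

4.1°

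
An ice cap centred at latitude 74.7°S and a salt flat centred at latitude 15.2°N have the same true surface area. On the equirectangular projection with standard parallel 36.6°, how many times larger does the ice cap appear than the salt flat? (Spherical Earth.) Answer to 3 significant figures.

3.66

In the equirectangular projection with standard parallel φ₀ = 36.6° (x = Rλ cos φ₀, y = Rφ), meridians are true-scale (h = 1) and the parallel scale is k = cos φ₀ / cos φ.
Areal scale at 74.7°: h·k = 1.000 × 3.042 = 3.042.
Areal scale at 15.2°: h·k = 1.000 × 0.8319 = 0.8319.
Ratio = 3.042/0.8319 ≈ 3.66.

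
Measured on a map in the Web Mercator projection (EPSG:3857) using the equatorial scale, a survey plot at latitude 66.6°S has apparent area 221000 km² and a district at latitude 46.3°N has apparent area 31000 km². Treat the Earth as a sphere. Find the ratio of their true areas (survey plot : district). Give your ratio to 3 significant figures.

2.36

Since Mercator area scale is 1/cos²φ, the true area equals the apparent area multiplied by cos²φ.
True area of survey plot: 221000 × cos²(66.6°) = 221000 × 0.1577 = 34860 km².
True area of district: 31000 × cos²(46.3°) = 31000 × 0.4773 = 14800 km².
Ratio = 34860 / 14800 ≈ 2.36.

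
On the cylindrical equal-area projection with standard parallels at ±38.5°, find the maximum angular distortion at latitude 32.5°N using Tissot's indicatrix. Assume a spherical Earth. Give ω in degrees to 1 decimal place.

8.6°

A cylindrical equal-area projection with standard parallel φ₀ has meridian scale h = cos φ / cos φ₀ and parallel scale k = cos φ₀ / cos φ (so areas are preserved, h·k = 1).
At 32.5°: h = 1.078, k = 0.9279; principal scales a = 1.078, b = 0.9279.
sin(ω/2) = (a − b)/(a + b) = 0.1497/2.006 = 0.07466, so ω = 2 arcsin(0.07466) ≈ 8.6°.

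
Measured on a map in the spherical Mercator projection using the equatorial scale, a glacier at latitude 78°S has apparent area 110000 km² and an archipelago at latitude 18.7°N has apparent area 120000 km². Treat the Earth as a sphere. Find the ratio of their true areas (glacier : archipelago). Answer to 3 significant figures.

0.0442

Since Mercator area scale is 1/cos²φ, the true area equals the apparent area multiplied by cos²φ.
True area of glacier: 110000 × cos²(78°) = 110000 × 0.04323 = 4755 km².
True area of archipelago: 120000 × cos²(18.7°) = 120000 × 0.8972 = 107700 km².
Ratio = 4755 / 107700 ≈ 0.0442.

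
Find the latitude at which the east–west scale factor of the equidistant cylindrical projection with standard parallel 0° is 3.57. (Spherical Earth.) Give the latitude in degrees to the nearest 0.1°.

Plate carrée: h = 1, k = sec φ along parallels.
sec φ = 3.57  ⇒  cos φ = 0.2801  ⇒  φ ≈ 73.7°.

73.7°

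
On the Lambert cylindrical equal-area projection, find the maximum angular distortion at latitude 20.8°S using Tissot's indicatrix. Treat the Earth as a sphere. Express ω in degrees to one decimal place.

7.7°

The Lambert cylindrical equal-area projection is the cylindrical equal-area projection with its standard parallel at the equator (φ₀ = 0). Cylindrical equal-area (φ₀ = 0°): h = cos φ / cos 0° along meridians, k = cos 0° / cos φ along parallels; h·k = 1.
At 20.8°: h = 0.9348, k = 1.070; principal scales a = 1.070, b = 0.9348.
sin(ω/2) = (a − b)/(a + b) = 0.1349/2.005 = 0.06729, so ω = 2 arcsin(0.06729) ≈ 7.7°.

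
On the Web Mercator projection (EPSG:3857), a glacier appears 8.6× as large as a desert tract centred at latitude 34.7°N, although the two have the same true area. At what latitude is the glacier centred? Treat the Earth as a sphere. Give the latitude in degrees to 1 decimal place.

On Mercator, (apparent₁)/(apparent₂) = sec²φ₁ / sec²φ₂ when true areas are equal.
cos²φ₂ / cos²φ₁ = 8.6  ⇒  cos φ₁ = cos 34.7° / √8.6 = 0.8221/2.933 = 0.2803.
φ₁ = arccos(0.2803) ≈ 73.7°.

73.7°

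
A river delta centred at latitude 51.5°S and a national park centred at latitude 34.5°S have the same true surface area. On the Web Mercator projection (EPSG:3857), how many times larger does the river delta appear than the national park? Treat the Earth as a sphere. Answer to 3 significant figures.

Mercator is conformal with k = sec φ, so areal scale = k² = sec²φ.
At 51.5°: sec²(51.5°) = 1/0.6225² = 2.580.
At 34.5°: sec²(34.5°) = 1/0.8241² = 1.472.
Ratio = 2.580/1.472 = cos²(34.5°)/cos²(51.5°) ≈ 1.75.

1.75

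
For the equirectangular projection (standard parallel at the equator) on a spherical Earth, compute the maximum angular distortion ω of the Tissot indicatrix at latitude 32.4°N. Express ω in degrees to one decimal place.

9.7°

For the equirectangular projection with φ₀ = 0 (plate carrée), h = 1 along meridians and k = sec φ along parallels.
At 32.4°: h = 1.000, k = 1.184; principal scales a = 1.184, b = 1.000.
sin(ω/2) = (a − b)/(a + b) = 0.1844/2.184 = 0.08441, so ω = 2 arcsin(0.08441) ≈ 9.7°.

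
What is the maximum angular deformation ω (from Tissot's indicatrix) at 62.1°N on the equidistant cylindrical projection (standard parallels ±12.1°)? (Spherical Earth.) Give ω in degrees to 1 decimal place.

In the equirectangular projection with standard parallel φ₀ = 12.1° (x = Rλ cos φ₀, y = Rφ), meridians are true-scale (h = 1) and the parallel scale is k = cos φ₀ / cos φ.
At 62.1°: h = 1.000, k = 2.090; principal scales a = 2.090, b = 1.000.
sin(ω/2) = (a − b)/(a + b) = 1.090/3.090 = 0.3527, so ω = 2 arcsin(0.3527) ≈ 41.3°.

41.3°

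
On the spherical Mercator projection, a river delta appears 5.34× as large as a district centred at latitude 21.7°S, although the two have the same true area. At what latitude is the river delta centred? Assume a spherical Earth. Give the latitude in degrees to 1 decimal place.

66.3°

For equal true areas on Mercator, apparent areas scale as sec²φ, so the ratio is cos²φ₂ / cos²φ₁.
cos²φ₂ / cos²φ₁ = 5.34  ⇒  cos φ₁ = cos 21.7° / √5.34 = 0.9291/2.311 = 0.4021.
φ₁ = arccos(0.4021) ≈ 66.3°.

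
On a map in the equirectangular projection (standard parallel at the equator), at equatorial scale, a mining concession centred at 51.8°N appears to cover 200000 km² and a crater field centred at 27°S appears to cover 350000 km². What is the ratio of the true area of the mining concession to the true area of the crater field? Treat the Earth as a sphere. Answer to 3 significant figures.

0.397

On the plate carrée, areal scale = h·k = 1 × sec φ, so true area = apparent × cos φ.
True area of mining concession: 200000 × cos(51.8°) = 200000 × 0.6184 = 123700 km².
True area of crater field: 350000 × cos(27°) = 350000 × 0.8910 = 311900 km².
Ratio = 123700 / 311900 ≈ 0.397.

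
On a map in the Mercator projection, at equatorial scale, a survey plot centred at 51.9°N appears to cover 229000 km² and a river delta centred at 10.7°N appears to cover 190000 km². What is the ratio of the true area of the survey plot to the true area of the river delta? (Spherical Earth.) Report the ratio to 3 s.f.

Since Mercator area scale is 1/cos²φ, the true area equals the apparent area multiplied by cos²φ.
True area of survey plot: 229000 × cos²(51.9°) = 229000 × 0.3807 = 87190 km².
True area of river delta: 190000 × cos²(10.7°) = 190000 × 0.9655 = 183500 km².
Ratio = 87190 / 183500 ≈ 0.475.

0.475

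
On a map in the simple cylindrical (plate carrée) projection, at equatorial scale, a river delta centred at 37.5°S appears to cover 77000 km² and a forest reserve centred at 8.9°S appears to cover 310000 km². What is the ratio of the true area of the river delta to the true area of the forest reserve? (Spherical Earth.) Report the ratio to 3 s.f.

0.199

On the plate carrée, areal scale = h·k = 1 × sec φ, so true area = apparent × cos φ.
True area of river delta: 77000 × cos(37.5°) = 77000 × 0.7934 = 61090 km².
True area of forest reserve: 310000 × cos(8.9°) = 310000 × 0.9880 = 306300 km².
Ratio = 61090 / 306300 ≈ 0.199.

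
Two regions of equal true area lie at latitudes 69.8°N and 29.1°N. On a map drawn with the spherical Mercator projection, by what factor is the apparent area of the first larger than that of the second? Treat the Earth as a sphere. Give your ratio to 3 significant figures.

Mercator areal scale is sec²φ.
At 69.8°: sec²(69.8°) = 1/0.3453² = 8.387.
At 29.1°: sec²(29.1°) = 1/0.8738² = 1.310.
Ratio = 8.387/1.310 = cos²(29.1°)/cos²(69.8°) ≈ 6.40.

6.40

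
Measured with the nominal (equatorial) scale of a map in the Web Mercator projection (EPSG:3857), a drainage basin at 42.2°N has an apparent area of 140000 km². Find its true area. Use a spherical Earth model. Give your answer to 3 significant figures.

Mercator is conformal, so the point scale is isotropic: h = k = sec φ = 1/cos φ.
Areal scale = k² = sec²φ = 1/cos²(42.2°) = 1/0.7408² = 1.822.
True area = apparent / (areal scale) = 140000 / 1.822 ≈ 76800 km².

76800 km²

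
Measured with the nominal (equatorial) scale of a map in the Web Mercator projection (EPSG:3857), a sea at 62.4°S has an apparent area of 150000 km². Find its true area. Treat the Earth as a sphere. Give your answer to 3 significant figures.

For Mercator, h = k = sec φ (a conformal cylindrical projection has a single point scale, 1/cos φ).
Areal scale = k² = sec²φ = 1/cos²(62.4°) = 1/0.4633² = 4.659.
True area = apparent / (areal scale) = 150000 / 4.659 ≈ 32200 km².

32200 km²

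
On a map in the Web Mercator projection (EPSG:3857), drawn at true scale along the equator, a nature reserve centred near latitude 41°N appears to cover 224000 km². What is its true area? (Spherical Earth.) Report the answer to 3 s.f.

The Mercator projection is conformal; its linear scale factor is the same in every direction and equals sec φ = 1/cos φ.
Areal scale = k² = sec²φ = 1/cos²(41°) = 1/0.7547² = 1.756.
True area = apparent / (areal scale) = 224000 / 1.756 ≈ 128000 km².

128000 km²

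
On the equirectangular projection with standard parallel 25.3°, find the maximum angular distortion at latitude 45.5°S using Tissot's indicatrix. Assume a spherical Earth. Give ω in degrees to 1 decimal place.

14.5°

With standard parallel φ₀ = 25.3°, the equirectangular projection gives x = Rλ cos φ₀, y = Rφ, so h = 1 and k = cos 25.3° / cos φ.
At 45.5°: h = 1.000, k = 1.290; principal scales a = 1.290, b = 1.000.
sin(ω/2) = (a − b)/(a + b) = 0.2899/2.290 = 0.1266, so ω = 2 arcsin(0.1266) ≈ 14.5°.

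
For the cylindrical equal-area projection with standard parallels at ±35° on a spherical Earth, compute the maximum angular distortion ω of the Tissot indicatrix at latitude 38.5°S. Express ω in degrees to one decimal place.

For cylindrical equal-area with standard parallel φ₀, h = cos φ / cos φ₀ and k = cos φ₀ / cos φ, so h·k = 1.
At 38.5°: h = 0.9554, k = 1.047; principal scales a = 1.047, b = 0.9554.
sin(ω/2) = (a − b)/(a + b) = 0.09131/2.002 = 0.04561, so ω = 2 arcsin(0.04561) ≈ 5.2°.

5.2°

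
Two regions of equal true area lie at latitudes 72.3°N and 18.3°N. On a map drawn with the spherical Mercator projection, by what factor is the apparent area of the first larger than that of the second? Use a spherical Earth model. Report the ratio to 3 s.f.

Mercator is conformal with k = sec φ, so areal scale = k² = sec²φ.
At 72.3°: sec²(72.3°) = 1/0.3040² = 10.82.
At 18.3°: sec²(18.3°) = 1/0.9494² = 1.109.
Ratio = 10.82/1.109 = cos²(18.3°)/cos²(72.3°) ≈ 9.75.

9.75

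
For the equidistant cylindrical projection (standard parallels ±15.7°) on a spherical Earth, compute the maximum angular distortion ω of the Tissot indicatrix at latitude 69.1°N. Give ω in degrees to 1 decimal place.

In the equirectangular projection with standard parallel φ₀ = 15.7° (x = Rλ cos φ₀, y = Rφ), meridians are true-scale (h = 1) and the parallel scale is k = cos φ₀ / cos φ.
At 69.1°: h = 1.000, k = 2.699; principal scales a = 2.699, b = 1.000.
sin(ω/2) = (a − b)/(a + b) = 1.699/3.699 = 0.4593, so ω = 2 arcsin(0.4593) ≈ 54.7°.

54.7°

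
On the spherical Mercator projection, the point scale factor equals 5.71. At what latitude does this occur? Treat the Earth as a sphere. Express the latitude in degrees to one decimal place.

Mercator scale is k = sec φ = 1/cos φ.
1/cos φ = 5.71  ⇒  cos φ = 0.1751  ⇒  φ = arccos(0.1751) ≈ 79.9°.

79.9°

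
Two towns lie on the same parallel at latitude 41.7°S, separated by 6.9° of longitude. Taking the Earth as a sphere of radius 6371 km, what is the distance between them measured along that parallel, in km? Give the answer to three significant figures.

573 km

Arc length along a parallel = R cos φ · Δλ (with Δλ in radians).
= 6371 × cos 41.7° × (6.9° × π/180) = 6371 × 0.7466 × 0.1204 ≈ 573 km.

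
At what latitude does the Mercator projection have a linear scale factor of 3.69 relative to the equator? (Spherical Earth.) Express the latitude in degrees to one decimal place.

Mercator scale is k = sec φ = 1/cos φ.
1/cos φ = 3.69  ⇒  cos φ = 0.2710  ⇒  φ = arccos(0.2710) ≈ 74.3°.

74.3°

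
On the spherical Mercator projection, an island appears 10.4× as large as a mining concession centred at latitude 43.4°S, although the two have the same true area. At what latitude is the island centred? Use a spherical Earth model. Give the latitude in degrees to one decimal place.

Mercator areal scale is sec²φ, so apparent-area ratio = sec²φ₁ / sec²φ₂ = cos²φ₂ / cos²φ₁.
cos²φ₂ / cos²φ₁ = 10.4  ⇒  cos φ₁ = cos 43.4° / √10.4 = 0.7266/3.225 = 0.2253.
φ₁ = arccos(0.2253) ≈ 77.0°.

77.0°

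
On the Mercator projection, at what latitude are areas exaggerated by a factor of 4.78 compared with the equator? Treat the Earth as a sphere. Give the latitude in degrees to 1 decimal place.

62.8°

Mercator areal scale is sec²φ.
sec²φ = 4.78  ⇒  cos²φ = 0.2092  ⇒  cos φ = 0.4574.
φ = arccos(0.4574) ≈ 62.8°.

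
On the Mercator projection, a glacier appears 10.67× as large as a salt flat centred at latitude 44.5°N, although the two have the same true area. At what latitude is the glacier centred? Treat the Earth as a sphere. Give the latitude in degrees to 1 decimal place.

77.4°

Mercator areal scale is sec²φ, so apparent-area ratio = sec²φ₁ / sec²φ₂ = cos²φ₂ / cos²φ₁.
cos²φ₂ / cos²φ₁ = 10.67  ⇒  cos φ₁ = cos 44.5° / √10.67 = 0.7133/3.266 = 0.2184.
φ₁ = arccos(0.2184) ≈ 77.4°.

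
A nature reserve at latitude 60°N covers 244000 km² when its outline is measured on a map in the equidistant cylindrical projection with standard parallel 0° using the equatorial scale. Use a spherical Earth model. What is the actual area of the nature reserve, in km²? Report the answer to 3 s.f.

122000 km²

For the equirectangular projection with φ₀ = 0 (plate carrée), h = 1 along meridians and k = sec φ along parallels.
Areal scale = h·k = 1 × sec φ; at 60°, h = 1.000, k = 2.000, so h·k = 2.000.
True area = apparent / (areal scale) = 244000 / 2.000 ≈ 122000 km².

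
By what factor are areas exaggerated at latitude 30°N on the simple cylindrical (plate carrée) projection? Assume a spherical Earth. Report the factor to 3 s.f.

1.15

In the plate carrée (x = Rλ, y = Rφ), meridians are true-scale (h = 1) and parallels are stretched by k = sec φ.
Areal scale = h·k = 1 × sec φ; at 30°, h = 1.000, k = 1.155, so h·k = 1.155.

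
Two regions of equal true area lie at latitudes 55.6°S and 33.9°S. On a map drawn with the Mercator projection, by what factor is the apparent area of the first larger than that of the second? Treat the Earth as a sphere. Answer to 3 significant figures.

Mercator is conformal with k = sec φ, so areal scale = k² = sec²φ.
At 55.6°: sec²(55.6°) = 1/0.5650² = 3.133.
At 33.9°: sec²(33.9°) = 1/0.8300² = 1.452.
Ratio = 3.133/1.452 = cos²(33.9°)/cos²(55.6°) ≈ 2.16.

2.16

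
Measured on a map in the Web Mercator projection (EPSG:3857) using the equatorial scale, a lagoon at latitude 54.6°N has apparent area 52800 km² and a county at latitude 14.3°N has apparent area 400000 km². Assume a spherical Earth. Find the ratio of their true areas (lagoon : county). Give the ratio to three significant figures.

0.0472

On Mercator the areal scale is sec²φ, so true area = apparent × cos²φ.
True area of lagoon: 52800 × cos²(54.6°) = 52800 × 0.3356 = 17720 km².
True area of county: 400000 × cos²(14.3°) = 400000 × 0.9390 = 375600 km².
Ratio = 17720 / 375600 ≈ 0.0472.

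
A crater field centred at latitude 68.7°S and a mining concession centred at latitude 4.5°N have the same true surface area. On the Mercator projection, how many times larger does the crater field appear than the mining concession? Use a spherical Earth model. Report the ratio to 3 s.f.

7.53

On Mercator, area is exaggerated by sec²φ = 1/cos²φ.
At 68.7°: sec²(68.7°) = 1/0.3633² = 7.579.
At 4.5°: sec²(4.5°) = 1/0.9969² = 1.006.
Ratio = 7.579/1.006 = cos²(4.5°)/cos²(68.7°) ≈ 7.53.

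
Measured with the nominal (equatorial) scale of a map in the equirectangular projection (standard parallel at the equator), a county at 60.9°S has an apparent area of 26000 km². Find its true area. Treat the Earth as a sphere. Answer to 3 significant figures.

12600 km²

For the equirectangular projection with φ₀ = 0 (plate carrée), h = 1 along meridians and k = sec φ along parallels.
Areal scale = h·k = 1 × sec φ; at 60.9°, h = 1.000, k = 2.056, so h·k = 2.056.
True area = apparent / (areal scale) = 26000 / 2.056 ≈ 12600 km².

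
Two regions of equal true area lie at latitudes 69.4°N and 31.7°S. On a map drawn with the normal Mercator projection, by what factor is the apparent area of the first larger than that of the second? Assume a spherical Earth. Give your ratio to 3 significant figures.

5.85

Mercator is conformal with k = sec φ, so areal scale = k² = sec²φ.
At 69.4°: sec²(69.4°) = 1/0.3518² = 8.078.
At 31.7°: sec²(31.7°) = 1/0.8508² = 1.381.
Ratio = 8.078/1.381 = cos²(31.7°)/cos²(69.4°) ≈ 5.85.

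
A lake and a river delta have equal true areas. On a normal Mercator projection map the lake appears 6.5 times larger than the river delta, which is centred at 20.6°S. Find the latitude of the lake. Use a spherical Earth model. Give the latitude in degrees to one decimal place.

On Mercator, (apparent₁)/(apparent₂) = sec²φ₁ / sec²φ₂ when true areas are equal.
cos²φ₂ / cos²φ₁ = 6.5  ⇒  cos φ₁ = cos 20.6° / √6.5 = 0.9361/2.550 = 0.3672.
φ₁ = arccos(0.3672) ≈ 68.5°.

68.5°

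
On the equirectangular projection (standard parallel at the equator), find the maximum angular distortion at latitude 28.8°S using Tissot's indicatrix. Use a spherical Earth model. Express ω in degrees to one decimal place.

7.6°

In the plate carrée (x = Rλ, y = Rφ), meridians are true-scale (h = 1) and parallels are stretched by k = sec φ.
At 28.8°: h = 1.000, k = 1.141; principal scales a = 1.141, b = 1.000.
sin(ω/2) = (a − b)/(a + b) = 0.1412/2.141 = 0.06592, so ω = 2 arcsin(0.06592) ≈ 7.6°.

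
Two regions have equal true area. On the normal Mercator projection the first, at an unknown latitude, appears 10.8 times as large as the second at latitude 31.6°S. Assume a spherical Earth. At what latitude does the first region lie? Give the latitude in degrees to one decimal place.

Mercator areal scale is sec²φ, so apparent-area ratio = sec²φ₁ / sec²φ₂ = cos²φ₂ / cos²φ₁.
cos²φ₂ / cos²φ₁ = 10.8  ⇒  cos φ₁ = cos 31.6° / √10.8 = 0.8517/3.286 = 0.2592.
φ₁ = arccos(0.2592) ≈ 75.0°.

75.0°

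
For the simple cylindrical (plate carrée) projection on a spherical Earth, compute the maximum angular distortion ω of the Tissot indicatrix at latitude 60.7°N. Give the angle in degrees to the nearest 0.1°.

40.1°

Plate carrée maps x = Rλ, y = Rφ. The meridian scale is h = 1 and the parallel scale is k = 1/cos φ = sec φ.
At 60.7°: h = 1.000, k = 2.043; principal scales a = 2.043, b = 1.000.
sin(ω/2) = (a − b)/(a + b) = 1.043/3.043 = 0.3428, so ω = 2 arcsin(0.3428) ≈ 40.1°.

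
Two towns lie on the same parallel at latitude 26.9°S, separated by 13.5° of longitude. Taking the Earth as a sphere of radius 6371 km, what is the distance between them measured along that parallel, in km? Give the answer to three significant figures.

1340 km

Arc length along a parallel = R cos φ · Δλ (with Δλ in radians).
= 6371 × cos 26.9° × (13.5° × π/180) = 6371 × 0.8918 × 0.2356 ≈ 1340 km.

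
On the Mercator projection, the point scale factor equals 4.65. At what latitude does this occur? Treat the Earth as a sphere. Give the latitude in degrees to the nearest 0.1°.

77.6°

Mercator scale is k = sec φ = 1/cos φ.
1/cos φ = 4.65  ⇒  cos φ = 0.2151  ⇒  φ = arccos(0.2151) ≈ 77.6°.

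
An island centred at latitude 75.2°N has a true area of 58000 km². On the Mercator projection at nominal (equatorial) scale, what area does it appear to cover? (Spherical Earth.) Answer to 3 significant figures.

For Mercator, h = k = sec φ (a conformal cylindrical projection has a single point scale, 1/cos φ).
Areal scale = k² = sec²φ = 1/cos²(75.2°) = 1/0.2554² = 15.33.
Apparent area = 58000 × 15.33 ≈ 889000 km².

889000 km²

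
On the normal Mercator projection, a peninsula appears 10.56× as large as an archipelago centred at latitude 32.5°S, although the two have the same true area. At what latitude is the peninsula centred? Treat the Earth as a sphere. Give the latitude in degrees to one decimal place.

Mercator areal scale is sec²φ, so apparent-area ratio = sec²φ₁ / sec²φ₂ = cos²φ₂ / cos²φ₁.
cos²φ₂ / cos²φ₁ = 10.56  ⇒  cos φ₁ = cos 32.5° / √10.56 = 0.8434/3.250 = 0.2595.
φ₁ = arccos(0.2595) ≈ 75.0°.

75.0°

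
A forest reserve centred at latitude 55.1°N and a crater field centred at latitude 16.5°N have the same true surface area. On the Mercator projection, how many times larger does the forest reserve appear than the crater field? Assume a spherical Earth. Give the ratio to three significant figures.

On Mercator, area is exaggerated by sec²φ = 1/cos²φ.
At 55.1°: sec²(55.1°) = 1/0.5721² = 3.055.
At 16.5°: sec²(16.5°) = 1/0.9588² = 1.088.
Ratio = 3.055/1.088 = cos²(16.5°)/cos²(55.1°) ≈ 2.81.

2.81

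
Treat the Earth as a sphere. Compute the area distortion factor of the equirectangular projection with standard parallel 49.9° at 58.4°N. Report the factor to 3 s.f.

In the equirectangular projection with standard parallel φ₀ = 49.9° (x = Rλ cos φ₀, y = Rφ), meridians are true-scale (h = 1) and the parallel scale is k = cos φ₀ / cos φ.
Areal scale = h·k = 1 × cos φ₀ / cos φ; at 58.4°, h = 1.000, k = 1.229, so h·k = 1.229.

1.23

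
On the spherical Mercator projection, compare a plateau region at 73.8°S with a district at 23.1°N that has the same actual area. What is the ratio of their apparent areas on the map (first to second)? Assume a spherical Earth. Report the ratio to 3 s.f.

10.9

Mercator areal scale is sec²φ.
At 73.8°: sec²(73.8°) = 1/0.2790² = 12.85.
At 23.1°: sec²(23.1°) = 1/0.9198² = 1.182.
Ratio = 12.85/1.182 = cos²(23.1°)/cos²(73.8°) ≈ 10.9.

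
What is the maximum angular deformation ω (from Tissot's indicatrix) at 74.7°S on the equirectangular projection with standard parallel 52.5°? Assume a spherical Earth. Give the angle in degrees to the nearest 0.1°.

In the equirectangular projection with standard parallel φ₀ = 52.5° (x = Rλ cos φ₀, y = Rφ), meridians are true-scale (h = 1) and the parallel scale is k = cos φ₀ / cos φ.
At 74.7°: h = 1.000, k = 2.307; principal scales a = 2.307, b = 1.000.
sin(ω/2) = (a − b)/(a + b) = 1.307/3.307 = 0.3952, so ω = 2 arcsin(0.3952) ≈ 46.6°.

46.6°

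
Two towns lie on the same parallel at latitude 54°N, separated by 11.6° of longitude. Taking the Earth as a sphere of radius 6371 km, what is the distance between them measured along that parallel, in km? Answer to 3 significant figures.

758 km

Arc length along a parallel = R cos φ · Δλ (with Δλ in radians).
= 6371 × cos 54° × (11.6° × π/180) = 6371 × 0.5878 × 0.2025 ≈ 758 km.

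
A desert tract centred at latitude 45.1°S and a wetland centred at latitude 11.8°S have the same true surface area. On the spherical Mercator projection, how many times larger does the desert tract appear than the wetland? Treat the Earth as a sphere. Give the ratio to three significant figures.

Mercator areal scale is sec²φ.
At 45.1°: sec²(45.1°) = 1/0.7059² = 2.007.
At 11.8°: sec²(11.8°) = 1/0.9789² = 1.044.
Ratio = 2.007/1.044 = cos²(11.8°)/cos²(45.1°) ≈ 1.92.

1.92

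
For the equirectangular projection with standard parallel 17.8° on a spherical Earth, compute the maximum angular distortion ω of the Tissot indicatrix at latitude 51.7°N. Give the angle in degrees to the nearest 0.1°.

24.4°

With standard parallel φ₀ = 17.8°, the equirectangular projection gives x = Rλ cos φ₀, y = Rφ, so h = 1 and k = cos 17.8° / cos φ.
At 51.7°: h = 1.000, k = 1.536; principal scales a = 1.536, b = 1.000.
sin(ω/2) = (a − b)/(a + b) = 0.5362/2.536 = 0.2114, so ω = 2 arcsin(0.2114) ≈ 24.4°.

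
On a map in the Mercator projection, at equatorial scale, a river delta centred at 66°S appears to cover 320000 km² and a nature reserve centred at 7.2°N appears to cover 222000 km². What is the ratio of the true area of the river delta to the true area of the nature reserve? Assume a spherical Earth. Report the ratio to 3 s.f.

0.242

Mercator's areal exaggeration is sec²φ; hence true area = (apparent area) · cos²φ.
True area of river delta: 320000 × cos²(66°) = 320000 × 0.1654 = 52940 km².
True area of nature reserve: 222000 × cos²(7.2°) = 222000 × 0.9843 = 218500 km².
Ratio = 52940 / 218500 ≈ 0.242.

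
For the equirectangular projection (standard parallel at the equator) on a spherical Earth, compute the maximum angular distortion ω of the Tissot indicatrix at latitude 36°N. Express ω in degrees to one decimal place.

Plate carrée maps x = Rλ, y = Rφ. The meridian scale is h = 1 and the parallel scale is k = 1/cos φ = sec φ.
At 36°: h = 1.000, k = 1.236; principal scales a = 1.236, b = 1.000.
sin(ω/2) = (a − b)/(a + b) = 0.2361/2.236 = 0.1056, so ω = 2 arcsin(0.1056) ≈ 12.1°.

12.1°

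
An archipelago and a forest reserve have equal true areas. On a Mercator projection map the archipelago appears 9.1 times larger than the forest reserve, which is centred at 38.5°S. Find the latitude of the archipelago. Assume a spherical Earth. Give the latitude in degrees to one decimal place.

Mercator areal scale is sec²φ, so apparent-area ratio = sec²φ₁ / sec²φ₂ = cos²φ₂ / cos²φ₁.
cos²φ₂ / cos²φ₁ = 9.1  ⇒  cos φ₁ = cos 38.5° / √9.1 = 0.7826/3.017 = 0.2594.
φ₁ = arccos(0.2594) ≈ 75.0°.

75.0°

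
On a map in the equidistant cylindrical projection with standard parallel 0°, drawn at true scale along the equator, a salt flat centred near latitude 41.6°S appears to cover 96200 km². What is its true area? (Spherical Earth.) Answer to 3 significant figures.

71900 km²

For the equirectangular projection with φ₀ = 0 (plate carrée), h = 1 along meridians and k = sec φ along parallels.
Areal scale = h·k = 1 × sec φ; at 41.6°, h = 1.000, k = 1.337, so h·k = 1.337.
True area = apparent / (areal scale) = 96200 / 1.337 ≈ 71900 km².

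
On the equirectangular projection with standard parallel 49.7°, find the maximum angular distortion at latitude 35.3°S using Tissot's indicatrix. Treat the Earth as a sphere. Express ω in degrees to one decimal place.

In the equirectangular projection with standard parallel φ₀ = 49.7° (x = Rλ cos φ₀, y = Rφ), meridians are true-scale (h = 1) and the parallel scale is k = cos φ₀ / cos φ.
At 35.3°: h = 1.000, k = 0.7925; principal scales a = 1.000, b = 0.7925.
sin(ω/2) = (a − b)/(a + b) = 0.2075/1.793 = 0.1158, so ω = 2 arcsin(0.1158) ≈ 13.3°.

13.3°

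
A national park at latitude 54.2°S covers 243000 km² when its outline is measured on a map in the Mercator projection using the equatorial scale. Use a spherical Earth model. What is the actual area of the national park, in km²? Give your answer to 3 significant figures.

83100 km²

Mercator is conformal, so the point scale is isotropic: h = k = sec φ = 1/cos φ.
Areal scale = k² = sec²φ = 1/cos²(54.2°) = 1/0.5850² = 2.922.
True area = apparent / (areal scale) = 243000 / 2.922 ≈ 83100 km².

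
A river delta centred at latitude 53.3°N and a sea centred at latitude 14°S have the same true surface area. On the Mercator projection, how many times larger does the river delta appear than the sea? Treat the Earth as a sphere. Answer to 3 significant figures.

Mercator areal scale is sec²φ.
At 53.3°: sec²(53.3°) = 1/0.5976² = 2.800.
At 14°: sec²(14°) = 1/0.9703² = 1.062.
Ratio = 2.800/1.062 = cos²(14°)/cos²(53.3°) ≈ 2.64.

2.64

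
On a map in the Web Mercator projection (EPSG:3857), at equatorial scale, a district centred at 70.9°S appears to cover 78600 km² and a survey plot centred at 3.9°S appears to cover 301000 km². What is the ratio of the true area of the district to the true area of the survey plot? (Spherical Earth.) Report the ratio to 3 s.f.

Mercator's areal exaggeration is sec²φ; hence true area = (apparent area) · cos²φ.
True area of district: 78600 × cos²(70.9°) = 78600 × 0.1071 = 8416 km².
True area of survey plot: 301000 × cos²(3.9°) = 301000 × 0.9954 = 299600 km².
Ratio = 8416 / 299600 ≈ 0.0281.

0.0281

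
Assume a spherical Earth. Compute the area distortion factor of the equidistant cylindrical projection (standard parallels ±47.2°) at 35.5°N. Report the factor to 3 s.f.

The equidistant cylindrical projection with φ₀ = 47.2° has h = 1 (meridians true) and k = cos φ₀ / cos φ along parallels.
Areal scale = h·k = 1 × cos φ₀ / cos φ; at 35.5°, h = 1.000, k = 0.8346, so h·k = 0.8346.

0.835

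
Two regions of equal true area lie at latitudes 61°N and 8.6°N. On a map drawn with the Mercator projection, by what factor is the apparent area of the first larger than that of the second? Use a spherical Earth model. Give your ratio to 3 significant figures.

Mercator areal scale is sec²φ.
At 61°: sec²(61°) = 1/0.4848² = 4.255.
At 8.6°: sec²(8.6°) = 1/0.9888² = 1.023.
Ratio = 4.255/1.023 = cos²(8.6°)/cos²(61°) ≈ 4.16.

4.16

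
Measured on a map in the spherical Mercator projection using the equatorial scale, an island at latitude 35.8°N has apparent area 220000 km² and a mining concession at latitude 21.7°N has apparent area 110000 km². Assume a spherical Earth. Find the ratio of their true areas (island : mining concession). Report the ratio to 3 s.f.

1.52

On Mercator the areal scale is sec²φ, so true area = apparent × cos²φ.
True area of island: 220000 × cos²(35.8°) = 220000 × 0.6578 = 144700 km².
True area of mining concession: 110000 × cos²(21.7°) = 110000 × 0.8633 = 94960 km².
Ratio = 144700 / 94960 ≈ 1.52.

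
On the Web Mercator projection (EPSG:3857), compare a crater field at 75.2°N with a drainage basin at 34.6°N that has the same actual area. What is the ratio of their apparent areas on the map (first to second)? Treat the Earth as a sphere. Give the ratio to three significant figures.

Mercator areal scale is sec²φ.
At 75.2°: sec²(75.2°) = 1/0.2554² = 15.33.
At 34.6°: sec²(34.6°) = 1/0.8231² = 1.476.
Ratio = 15.33/1.476 = cos²(34.6°)/cos²(75.2°) ≈ 10.4.

10.4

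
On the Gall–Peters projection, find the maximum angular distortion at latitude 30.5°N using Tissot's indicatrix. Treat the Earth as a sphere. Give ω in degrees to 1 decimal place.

Gall–Peters is a cylindrical equal-area projection with standard parallels at ±45°. For cylindrical equal-area with standard parallel φ₀, h = cos φ / cos φ₀ and k = cos φ₀ / cos φ, so h·k = 1.
At 30.5°: h = 1.219, k = 0.8207; principal scales a = 1.219, b = 0.8207.
sin(ω/2) = (a − b)/(a + b) = 0.3979/2.039 = 0.1951, so ω = 2 arcsin(0.1951) ≈ 22.5°.

22.5°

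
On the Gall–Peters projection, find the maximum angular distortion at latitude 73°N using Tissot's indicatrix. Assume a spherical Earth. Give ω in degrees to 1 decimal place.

Gall–Peters is a cylindrical equal-area projection with standard parallels at ±45°. A cylindrical equal-area projection with standard parallel φ₀ has meridian scale h = cos φ / cos φ₀ and parallel scale k = cos φ₀ / cos φ (so areas are preserved, h·k = 1).
At 73°: h = 0.4135, k = 2.419; principal scales a = 2.419, b = 0.4135.
sin(ω/2) = (a − b)/(a + b) = 2.005/2.832 = 0.7080, so ω = 2 arcsin(0.7080) ≈ 90.1°.

90.1°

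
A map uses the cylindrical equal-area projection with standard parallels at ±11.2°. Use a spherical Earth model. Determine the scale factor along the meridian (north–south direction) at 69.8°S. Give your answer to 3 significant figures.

Cylindrical equal-area (φ₀ = 11.2°): h = cos φ / cos 11.2° along meridians, k = cos 11.2° / cos φ along parallels; h·k = 1.
h = cos 69.8° / cos 11.2° = 0.3453/0.9810 = 0.3520.

0.352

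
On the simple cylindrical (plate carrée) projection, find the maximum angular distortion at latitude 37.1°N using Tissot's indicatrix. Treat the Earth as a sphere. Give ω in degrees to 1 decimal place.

12.9°

In the plate carrée (x = Rλ, y = Rφ), meridians are true-scale (h = 1) and parallels are stretched by k = sec φ.
At 37.1°: h = 1.000, k = 1.254; principal scales a = 1.254, b = 1.000.
sin(ω/2) = (a − b)/(a + b) = 0.2538/2.254 = 0.1126, so ω = 2 arcsin(0.1126) ≈ 12.9°.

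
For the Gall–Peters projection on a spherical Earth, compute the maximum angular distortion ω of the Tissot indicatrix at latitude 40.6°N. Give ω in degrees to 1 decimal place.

8.1°

Gall–Peters is a cylindrical equal-area projection with standard parallels at ±45°. A cylindrical equal-area projection with standard parallel φ₀ has meridian scale h = cos φ / cos φ₀ and parallel scale k = cos φ₀ / cos φ (so areas are preserved, h·k = 1).
At 40.6°: h = 1.074, k = 0.9313; principal scales a = 1.074, b = 0.9313.
sin(ω/2) = (a − b)/(a + b) = 0.1425/2.005 = 0.07106, so ω = 2 arcsin(0.07106) ≈ 8.1°.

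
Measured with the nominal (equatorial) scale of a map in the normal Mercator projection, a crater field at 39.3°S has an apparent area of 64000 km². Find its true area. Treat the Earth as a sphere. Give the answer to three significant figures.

The Mercator projection is conformal; its linear scale factor is the same in every direction and equals sec φ = 1/cos φ.
Areal scale = k² = sec²φ = 1/cos²(39.3°) = 1/0.7738² = 1.670.
True area = apparent / (areal scale) = 64000 / 1.670 ≈ 38300 km².

38300 km²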